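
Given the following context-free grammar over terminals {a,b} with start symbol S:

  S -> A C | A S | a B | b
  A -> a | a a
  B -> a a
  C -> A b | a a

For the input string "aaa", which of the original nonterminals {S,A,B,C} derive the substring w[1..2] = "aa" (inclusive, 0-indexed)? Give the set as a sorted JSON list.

CNF form of G:
  S -> A C | A S | T0 B | b
  A -> T0 T0 | a
  B -> T0 T0
  C -> A T1 | T0 T0
  T0 -> a
  T1 -> b

CYK table (by increasing span) (cells [i..j] with 1 ≤ i ≤ j ≤ 2 only):
  cell(1,1) a: {A,T0}  orig:{A}
  cell(2,2) a: {A,T0}  orig:{A}
  cell(1,2) aa: {A,B,C}

Original NTs in T[1,2] deriving "aa": ["A", "B", "C"]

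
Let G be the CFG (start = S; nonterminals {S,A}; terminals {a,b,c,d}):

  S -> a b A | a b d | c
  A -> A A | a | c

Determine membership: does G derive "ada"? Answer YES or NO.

CNF form of G:
  S -> T0 X3 | T0 X4 | c
  A -> A A | a | c
  T0 -> a
  T1 -> b
  T2 -> d
  X3 -> T1 A
  X4 -> T1 T2

Fill CYK table bottom-up:
  cell(0,0) a: {A,T0}  orig:{A}
  cell(1,1) d: {T2}  orig:{}
  cell(2,2) a: {A,T0}  orig:{A}
  cell(0,1) ad: ∅
  cell(1,2) da: ∅
  cell(0,2) ada: ∅

S ∉ T[0,2] ⇒ NO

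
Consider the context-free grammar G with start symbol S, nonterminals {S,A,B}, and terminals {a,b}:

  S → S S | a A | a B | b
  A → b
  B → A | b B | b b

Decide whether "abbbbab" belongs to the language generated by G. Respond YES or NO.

Convert to CNF:
  S -> S S | T1 A | T1 B | b
  A -> b
  B -> T0 B | T0 T0 | b
  T0 -> b
  T1 -> a

CYK fill:
  T[0,0] 'a' = {T1}  orig:{}
  T[1,1] 'b' = {A,B,S,T0}  orig:{A,B,S}
  T[2,2] 'b' = {A,B,S,T0}  orig:{A,B,S}
  T[3,3] 'b' = {A,B,S,T0}  orig:{A,B,S}
  T[4,4] 'b' = {A,B,S,T0}  orig:{A,B,S}
  T[5,5] 'a' = {T1}  orig:{}
  T[6,6] 'b' = {A,B,S,T0}  orig:{A,B,S}
  T[0,1] 'ab' = {S}
  T[1,2] 'bb' = {B,S}
  T[2,3] 'bb' = {B,S}
  T[3,4] 'bb' = {B,S}
  T[4,5] 'ba' = ∅
  T[5,6] 'ab' = {S}
  T[0,2] 'abb' = {S}
  T[1,3] 'bbb' = {B,S}
  T[2,4] 'bbb' = {B,S}
  T[3,5] 'bba' = ∅
  T[4,6] 'bab' = {S}
  T[0,3] 'abbb' = {S}
  T[1,4] 'bbbb' = {B,S}
  T[2,5] 'bbba' = ∅
  T[3,6] 'bbab' = {S}
  T[0,4] 'abbbb' = {S}
  T[1,5] 'bbbba' = ∅
  T[2,6] 'bbbab' = {S}
  T[0,5] 'abbbba' = ∅
  T[1,6] 'bbbbab' = {S}
  T[0,6] 'abbbbab' = {S}

S ∈ T[0,6] ⇒ YES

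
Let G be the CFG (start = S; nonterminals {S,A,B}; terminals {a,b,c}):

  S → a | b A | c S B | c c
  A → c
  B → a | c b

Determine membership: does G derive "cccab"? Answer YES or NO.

CNF form of G:
  S -> T0 T0 | T0 X2 | T1 A | a
  A -> c
  B -> T0 T1 | a
  T0 -> c
  T1 -> b
  X2 -> S B

CYK fill:
  [0..0]={A,T0}  "c"  orig:{A}
  [1..1]={A,T0}  "c"  orig:{A}
  [2..2]={A,T0}  "c"  orig:{A}
  [3..3]={B,S}  "a"
  [4..4]={T1}  "b"  orig:{}
  [0..1]={S}  "cc"
  [1..2]={S}  "cc"
  [2..3]=∅  "ca"
  [3..4]=∅  "ab"
  [0..2]=∅  "ccc"
  [1..3]={X2}  "cca"  orig:{}
  [2..4]=∅  "cab"
  [0..3]={S}  "ccca"
  [1..4]=∅  "ccab"
  [0..4]=∅  "cccab"

S ∉ T[0,4] ⇒ NO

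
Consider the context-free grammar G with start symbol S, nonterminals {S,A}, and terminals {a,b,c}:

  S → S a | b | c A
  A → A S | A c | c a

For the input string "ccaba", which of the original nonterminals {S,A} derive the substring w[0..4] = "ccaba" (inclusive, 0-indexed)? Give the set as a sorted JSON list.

CNF form of G:
  S -> S T1 | T0 A | b
  A -> A S | A T0 | T0 T1
  T0 -> c
  T1 -> a

Fill CYK table bottom-up — only the sub-triangle for w[0..4]:
  cell(0,0) c: {T0}  orig:{}
  cell(1,1) c: {T0}  orig:{}
  cell(2,2) a: {T1}  orig:{}
  cell(3,3) b: {S}
  cell(4,4) a: {T1}  orig:{}
  cell(0,1) cc: ∅
  cell(1,2) ca: {A}
  cell(2,3) ab: ∅
  cell(3,4) ba: {S}
  cell(0,2) cca: {S}
  cell(1,3) cab: {A}
  cell(2,4) aba: ∅
  cell(0,3) ccab: {S}
  cell(1,4) caba: {A}
  cell(0,4) ccaba: {S}

Original NTs in T[0,4] deriving "ccaba": ["S"]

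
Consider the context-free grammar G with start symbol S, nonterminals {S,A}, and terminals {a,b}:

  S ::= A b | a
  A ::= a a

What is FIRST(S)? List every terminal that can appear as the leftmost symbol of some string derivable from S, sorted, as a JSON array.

Compute FIRST by fixpoint:
round 1:
  A via A→a a: +{a}
  S via S→A b: +{a}
  S: {a}  A: {a}
round 2: (no change)
  S: {a}  A: {a}

FIRST(S) = ["a"]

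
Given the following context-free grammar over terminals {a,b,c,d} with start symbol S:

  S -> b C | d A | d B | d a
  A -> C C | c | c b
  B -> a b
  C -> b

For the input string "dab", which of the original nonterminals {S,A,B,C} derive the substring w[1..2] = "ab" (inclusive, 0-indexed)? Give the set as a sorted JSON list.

Convert to CNF:
  S -> T1 C | T3 A | T3 B | T3 T2
  A -> C C | T0 T1 | c
  B -> T2 T1
  C -> b
  T0 -> c
  T1 -> b
  T2 -> a
  T3 -> d

CYK table (by increasing span) — only the sub-triangle for w[1..2]:
  [1..1]={T2}  "a"  orig:{}
  [2..2]={C,T1}  "b"  orig:{C}
  [1..2]={B}  "ab"

Original NTs in T[1,2] deriving "ab": ["B"]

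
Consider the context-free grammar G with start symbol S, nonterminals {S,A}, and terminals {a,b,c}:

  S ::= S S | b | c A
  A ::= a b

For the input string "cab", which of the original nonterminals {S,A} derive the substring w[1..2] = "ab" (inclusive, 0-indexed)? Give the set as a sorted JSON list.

CNF form of G:
  S -> S S | T2 A | b
  A -> T0 T1
  T0 -> a
  T1 -> b
  T2 -> c

CYK fill, restricted to cells inside w[1..2]:
  [1..1]={T0}  "a"  orig:{}
  [2..2]={S,T1}  "b"  orig:{S}
  [1..2]={A}  "ab"

Original NTs in T[1,2] deriving "ab": ["A"]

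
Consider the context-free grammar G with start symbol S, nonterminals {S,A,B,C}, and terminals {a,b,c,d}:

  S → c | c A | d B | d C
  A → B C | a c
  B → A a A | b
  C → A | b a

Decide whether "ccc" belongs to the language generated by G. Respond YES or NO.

CNF form of G:
  S -> T1 A | T3 B | T3 C | c
  A -> B C | T0 T1
  B -> A X4 | b
  C -> B C | T0 T1 | T2 T0
  T0 -> a
  T1 -> c
  T2 -> b
  T3 -> d
  X4 -> T0 A

Fill CYK table bottom-up:
  [0..0]={S,T1}  "c"  orig:{S}
  [1..1]={S,T1}  "c"  orig:{S}
  [2..2]={S,T1}  "c"  orig:{S}
  [0..1]=∅  "cc"
  [1..2]=∅  "cc"
  [0..2]=∅  "ccc"

S ∉ T[0,2] ⇒ NO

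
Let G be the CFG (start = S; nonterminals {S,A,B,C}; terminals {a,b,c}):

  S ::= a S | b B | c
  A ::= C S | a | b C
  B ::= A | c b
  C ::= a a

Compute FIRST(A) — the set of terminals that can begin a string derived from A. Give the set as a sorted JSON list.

FIRST sets, iterate to fixpoint:
round 1:
  A via A→a: +{a}
  A via A→b C: +{b}
  B via B→A: +{a,b}
  B via B→c b: +{c}
  C via C→a a: +{a}
  S via S→a S: +{a}
  S via S→b B: +{b}
  S via S→c: +{c}
  FIRST[S]={a,b,c}  FIRST[A]={a,b}  FIRST[B]={a,b,c}  FIRST[C]={a}
round 2: done
  FIRST[S]={a,b,c}  FIRST[A]={a,b}  FIRST[B]={a,b,c}  FIRST[C]={a}

FIRST(A) = ["a", "b"]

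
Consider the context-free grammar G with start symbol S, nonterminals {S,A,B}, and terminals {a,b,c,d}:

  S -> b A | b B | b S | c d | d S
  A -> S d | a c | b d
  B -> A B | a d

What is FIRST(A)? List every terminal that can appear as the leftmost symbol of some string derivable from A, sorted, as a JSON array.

FIRST sets, iterate to fixpoint:
iter 1:
  A via A→a c: +{a}
  A via A→b d: +{b}
  B via B→A B: +{a,b}
  S via S→b A: +{b}
  S via S→c d: +{c}
  S via S→d S: +{d}
  FIRST(S)={b,c,d}  FIRST(A)={a,b}  FIRST(B)={a,b}
iter 2:
  A via A→S d: +{c,d}
  B via B→A B: +{c,d}
  FIRST(S)={b,c,d}  FIRST(A)={a,b,c,d}  FIRST(B)={a,b,c,d}
iter 3: done
  FIRST(S)={b,c,d}  FIRST(A)={a,b,c,d}  FIRST(B)={a,b,c,d}

FIRST(A) = ["a", "b", "c", "d"]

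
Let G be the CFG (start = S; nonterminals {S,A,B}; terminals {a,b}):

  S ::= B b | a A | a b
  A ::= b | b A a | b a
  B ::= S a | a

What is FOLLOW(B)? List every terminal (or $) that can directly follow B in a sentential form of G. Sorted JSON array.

FIRST iteration:
[1]
  A via A→b: +{b}
  B via B→a: +{a}
  S via S→B b: +{a}
  FIRST[S]={a}  FIRST[A]={b}  FIRST[B]={a}
[2] done
  FIRST[S]={a}  FIRST[A]={b}  FIRST[B]={a}

FOLLOW iteration:
initialize: $ ∈ FOLLOW(S)
iter 1:
  A→b A a: FOLLOW(A) ⊇ FIRST(a) = {a}; new: +{a}
  B→S a: FOLLOW(S) ⊇ FIRST(a) = {a}; new: +{a}
  S→B b: FOLLOW(B) ⊇ FIRST(b) = {b}; new: +{b}
  S→a A: FOLLOW(A) ⊇ FOLLOW(S) ⊇ {$,a}; new: +{$}
  S: {$,a}  A: {$,a}  B: {b}
iter 2: done
  S: {$,a}  A: {$,a}  B: {b}

FOLLOW(B) = ["b"]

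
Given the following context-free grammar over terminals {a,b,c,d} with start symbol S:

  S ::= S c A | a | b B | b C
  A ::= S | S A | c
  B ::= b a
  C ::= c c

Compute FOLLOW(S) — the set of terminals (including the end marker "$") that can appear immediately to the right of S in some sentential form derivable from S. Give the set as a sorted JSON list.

FIRST sets, iterate to fixpoint:
iter 1:
  A via A→c: +{c}
  B via B→b a: +{b}
  C via C→c c: +{c}
  S via S→a: +{a}
  S via S→b B: +{b}
  S: {a,b}  A: {c}  B: {b}  C: {c}
iter 2:
  A via A→S: +{a,b}
  S: {a,b}  A: {a,b,c}  B: {b}  C: {c}
iter 3: done
  S: {a,b}  A: {a,b,c}  B: {b}  C: {c}

FOLLOW iteration:
FOLLOW(S) := {$}
pass 1:
  A→S A: FOLLOW(S) ⊇ FIRST(A) = {a,b,c}; new: +{a,b,c}
  S→S c A: FOLLOW(A) ⊇ FOLLOW(S) ⊇ {$,a,b,c}; new: +{$,a,b,c}
  S→b B: FOLLOW(B) ⊇ FOLLOW(S) ⊇ {$,a,b,c}; new: +{$,a,b,c}
  S→b C: FOLLOW(C) ⊇ FOLLOW(S) ⊇ {$,a,b,c}; new: +{$,a,b,c}
  FOLLOW(S)={$,a,b,c}  FOLLOW(A)={$,a,b,c}  FOLLOW(B)={$,a,b,c}  FOLLOW(C)={$,a,b,c}
pass 2: (stable)
  FOLLOW(S)={$,a,b,c}  FOLLOW(A)={$,a,b,c}  FOLLOW(B)={$,a,b,c}  FOLLOW(C)={$,a,b,c}

FOLLOW(S) = ["$", "a", "b", "c"]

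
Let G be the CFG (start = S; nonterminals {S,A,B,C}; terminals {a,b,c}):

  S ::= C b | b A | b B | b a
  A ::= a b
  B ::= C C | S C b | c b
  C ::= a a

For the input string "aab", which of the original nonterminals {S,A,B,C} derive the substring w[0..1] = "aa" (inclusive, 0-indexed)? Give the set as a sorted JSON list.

Convert to CNF:
  S -> C T1 | T1 A | T1 B | T1 T0
  A -> T0 T1
  B -> C C | S X3 | T2 T1
  C -> T0 T0
  T0 -> a
  T1 -> b
  T2 -> c
  X3 -> C T1

CYK fill (cells [i..j] with 0 ≤ i ≤ j ≤ 1 only):
  T[0,0] 'a' = {T0}  orig:{}
  T[1,1] 'a' = {T0}  orig:{}
  T[0,1] 'aa' = {C}

Original NTs in T[0,1] deriving "aa": ["C"]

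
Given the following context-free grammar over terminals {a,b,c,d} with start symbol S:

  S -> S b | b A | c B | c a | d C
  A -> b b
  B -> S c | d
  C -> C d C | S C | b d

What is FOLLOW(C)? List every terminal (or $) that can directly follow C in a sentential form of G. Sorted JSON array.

FIRST sets, iterate to fixpoint:
iter 1:
  A via A→b b: +{b}
  B via B→d: +{d}
  C via C→b d: +{b}
  S via S→b A: +{b}
  S via S→c B: +{c}
  S via S→d C: +{d}
  FIRST[S]={b,c,d}  FIRST[A]={b}  FIRST[B]={d}  FIRST[C]={b}
iter 2:
  B via B→S c: +{b,c}
  C via C→S C: +{c,d}
  FIRST[S]={b,c,d}  FIRST[A]={b}  FIRST[B]={b,c,d}  FIRST[C]={b,c,d}
iter 3: done
  FIRST[S]={b,c,d}  FIRST[A]={b}  FIRST[B]={b,c,d}  FIRST[C]={b,c,d}

FOLLOW iteration:
FOLLOW(S) := {$}
[1]
  B→S c: FOLLOW(S) ⊇ FIRST(c) = {c}; new: +{c}
  C→C d C: FOLLOW(C) ⊇ FIRST(d) = {d}; new: +{d}
  C→S C: FOLLOW(S) ⊇ FIRST(C) = {b,c,d}; new: +{b,d}
  S→b A: FOLLOW(A) ⊇ FOLLOW(S) ⊇ {$,b,c,d}; new: +{$,b,c,d}
  S→c B: FOLLOW(B) ⊇ FOLLOW(S) ⊇ {$,b,c,d}; new: +{$,b,c,d}
  S→d C: FOLLOW(C) ⊇ FOLLOW(S) ⊇ {$,b,c,d}; new: +{$,b,c}
  FOLLOW(S)={$,b,c,d}  FOLLOW(A)={$,b,c,d}  FOLLOW(B)={$,b,c,d}  FOLLOW(C)={$,b,c,d}
[2] done
  FOLLOW(S)={$,b,c,d}  FOLLOW(A)={$,b,c,d}  FOLLOW(B)={$,b,c,d}  FOLLOW(C)={$,b,c,d}

FOLLOW(C) = ["$", "b", "c", "d"]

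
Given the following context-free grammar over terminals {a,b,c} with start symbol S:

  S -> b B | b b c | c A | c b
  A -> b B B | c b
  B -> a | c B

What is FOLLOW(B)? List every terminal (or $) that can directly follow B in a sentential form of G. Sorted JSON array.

Compute FIRST by fixpoint:
pass 1:
  A via A→b B B: +{b}
  A via A→c b: +{c}
  B via B→a: +{a}
  B via B→c B: +{c}
  S via S→b B: +{b}
  S via S→c A: +{c}
  S: {b,c}  A: {b,c}  B: {a,c}
pass 2: — fixpoint
  S: {b,c}  A: {b,c}  B: {a,c}

Compute FOLLOW by fixpoint:
seed FOLLOW(S) with $
round 1:
  A→b B B: FOLLOW(B) ⊇ FIRST(B) = {a,c}; new: +{a,c}
  S→b B: FOLLOW(B) ⊇ FOLLOW(S) ⊇ {$}; new: +{$}
  S→c A: FOLLOW(A) ⊇ FOLLOW(S) ⊇ {$}; new: +{$}
  FOLLOW[S]={$}  FOLLOW[A]={$}  FOLLOW[B]={$,a,c}
round 2: — fixpoint
  FOLLOW[S]={$}  FOLLOW[A]={$}  FOLLOW[B]={$,a,c}

FOLLOW(B) = ["$", "a", "c"]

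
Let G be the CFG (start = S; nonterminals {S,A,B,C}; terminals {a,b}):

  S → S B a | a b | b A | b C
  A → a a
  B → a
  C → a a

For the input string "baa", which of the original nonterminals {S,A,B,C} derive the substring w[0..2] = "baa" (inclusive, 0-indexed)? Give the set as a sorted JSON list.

Convert to CNF:
  S -> S X2 | T0 T1 | T1 A | T1 C
  A -> T0 T0
  B -> a
  C -> T0 T0
  T0 -> a
  T1 -> b
  X2 -> B T0

Fill CYK table bottom-up — only the sub-triangle for w[0..2]:
  [0..0]={T1}  "b"  orig:{}
  [1..1]={B,T0}  "a"  orig:{B}
  [2..2]={B,T0}  "a"  orig:{B}
  [0..1]=∅  "ba"
  [1..2]={A,C,X2}  "aa"  orig:{A,C}
  [0..2]={S}  "baa"

Original NTs in T[0,2] deriving "baa": ["S"]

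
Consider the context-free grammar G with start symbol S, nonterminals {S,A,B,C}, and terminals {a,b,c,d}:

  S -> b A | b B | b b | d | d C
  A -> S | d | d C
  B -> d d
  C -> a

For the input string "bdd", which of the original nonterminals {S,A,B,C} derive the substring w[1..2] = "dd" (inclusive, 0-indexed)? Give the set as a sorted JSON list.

CNF form of G:
  S -> T0 A | T0 B | T0 T0 | T1 C | d
  A -> T0 A | T0 B | T0 T0 | T1 C | d
  B -> T1 T1
  C -> a
  T0 -> b
  T1 -> d

CYK table (by increasing span) (cells [i..j] with 1 ≤ i ≤ j ≤ 2 only):
  cell(1,1) d: {A,S,T1}  orig:{A,S}
  cell(2,2) d: {A,S,T1}  orig:{A,S}
  cell(1,2) dd: {B}

Original NTs in T[1,2] deriving "dd": ["B"]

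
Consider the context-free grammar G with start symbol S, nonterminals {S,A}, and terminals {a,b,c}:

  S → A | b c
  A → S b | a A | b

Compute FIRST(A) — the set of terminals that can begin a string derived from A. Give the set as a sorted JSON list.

FIRST sets, iterate to fixpoint:
pass 1:
  A via A→a A: +{a}
  A via A→b: +{b}
  S via S→A: +{a,b}
  FIRST[S]={a,b}  FIRST[A]={a,b}
pass 2: — fixpoint
  FIRST[S]={a,b}  FIRST[A]={a,b}

FIRST(A) = ["a", "b"]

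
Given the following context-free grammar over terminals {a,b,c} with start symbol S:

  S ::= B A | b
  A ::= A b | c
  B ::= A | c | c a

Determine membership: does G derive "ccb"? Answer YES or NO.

CNF form of G:
  S -> B A | b
  A -> A T0 | c
  B -> A T0 | T1 T2 | c
  T0 -> b
  T1 -> c
  T2 -> a

Fill CYK table bottom-up:
  T[0,0] 'c' = {A,B,T1}  orig:{A,B}
  T[1,1] 'c' = {A,B,T1}  orig:{A,B}
  T[2,2] 'b' = {S,T0}  orig:{S}
  T[0,1] 'cc' = {S}
  T[1,2] 'cb' = {A,B}
  T[0,2] 'ccb' = {S}

S ∈ T[0,2] ⇒ YES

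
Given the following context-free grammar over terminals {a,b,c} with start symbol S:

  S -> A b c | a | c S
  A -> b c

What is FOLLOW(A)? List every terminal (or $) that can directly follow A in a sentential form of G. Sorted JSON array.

FIRST sets, iterate to fixpoint:
iter 1:
  A via A→b c: +{b}
  S via S→A b c: +{b}
  S via S→a: +{a}
  S via S→c S: +{c}
  FIRST(S)={a,b,c}  FIRST(A)={b}
iter 2: — fixpoint
  FIRST(S)={a,b,c}  FIRST(A)={b}

Compute FOLLOW by fixpoint:
initialize: $ ∈ FOLLOW(S)
pass 1:
  S→A b c: FOLLOW(A) ⊇ FIRST(b) = {b}; new: +{b}
  S: {$}  A: {b}
pass 2: done
  S: {$}  A: {b}

FOLLOW(A) = ["b"]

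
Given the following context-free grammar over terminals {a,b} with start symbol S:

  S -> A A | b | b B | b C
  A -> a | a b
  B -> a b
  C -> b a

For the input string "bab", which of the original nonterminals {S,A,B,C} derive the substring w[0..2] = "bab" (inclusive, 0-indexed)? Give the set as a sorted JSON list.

CNF form of G:
  S -> A A | T1 B | T1 C | b
  A -> T0 T1 | a
  B -> T0 T1
  C -> T1 T0
  T0 -> a
  T1 -> b

CYK fill, restricted to cells inside w[0..2]:
  T[0,0] 'b' = {S,T1}  orig:{S}
  T[1,1] 'a' = {A,T0}  orig:{A}
  T[2,2] 'b' = {S,T1}  orig:{S}
  T[0,1] 'ba' = {C}
  T[1,2] 'ab' = {A,B}
  T[0,2] 'bab' = {S}

Original NTs in T[0,2] deriving "bab": ["S"]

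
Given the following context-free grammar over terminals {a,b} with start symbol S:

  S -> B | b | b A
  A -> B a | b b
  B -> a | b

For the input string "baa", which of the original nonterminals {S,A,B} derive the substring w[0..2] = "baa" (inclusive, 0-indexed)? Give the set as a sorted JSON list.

Convert to CNF:
  S -> T1 A | a | b
  A -> B T0 | T1 T1
  B -> a | b
  T0 -> a
  T1 -> b

CYK fill, restricted to cells inside w[0..2]:
  cell(0,0) b: {B,S,T1}  orig:{B,S}
  cell(1,1) a: {B,S,T0}  orig:{B,S}
  cell(2,2) a: {B,S,T0}  orig:{B,S}
  cell(0,1) ba: {A}
  cell(1,2) aa: {A}
  cell(0,2) baa: {S}

Original NTs in T[0,2] deriving "baa": ["S"]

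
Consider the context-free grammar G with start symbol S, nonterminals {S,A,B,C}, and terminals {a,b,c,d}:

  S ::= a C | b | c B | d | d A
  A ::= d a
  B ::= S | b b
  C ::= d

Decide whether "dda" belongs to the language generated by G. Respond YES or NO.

Convert to CNF:
  S -> T0 A | T1 C | T3 B | b | d
  A -> T0 T1
  B -> T0 A | T1 C | T2 T2 | T3 B | b | d
  C -> d
  T0 -> d
  T1 -> a
  T2 -> b
  T3 -> c

CYK fill:
  [0..0]={B,C,S,T0}  "d"  orig:{B,C,S}
  [1..1]={B,C,S,T0}  "d"  orig:{B,C,S}
  [2..2]={T1}  "a"  orig:{}
  [0..1]=∅  "dd"
  [1..2]={A}  "da"
  [0..2]={B,S}  "dda"

S ∈ T[0,2] ⇒ YES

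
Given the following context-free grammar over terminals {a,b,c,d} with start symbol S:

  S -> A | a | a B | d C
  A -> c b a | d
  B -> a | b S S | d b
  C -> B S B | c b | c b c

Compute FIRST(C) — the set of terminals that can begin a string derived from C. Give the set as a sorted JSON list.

FIRST iteration:
round 1:
  A via A→c b a: +{c}
  A via A→d: +{d}
  B via B→a: +{a}
  B via B→b S S: +{b}
  B via B→d b: +{d}
  C via C→B S B: +{a,b,d}
  C via C→c b: +{c}
  S via S→A: +{c,d}
  S via S→a: +{a}
  FIRST[S]={a,c,d}  FIRST[A]={c,d}  FIRST[B]={a,b,d}  FIRST[C]={a,b,c,d}
round 2: (stable)
  FIRST[S]={a,c,d}  FIRST[A]={c,d}  FIRST[B]={a,b,d}  FIRST[C]={a,b,c,d}

FIRST(C) = ["a", "b", "c", "d"]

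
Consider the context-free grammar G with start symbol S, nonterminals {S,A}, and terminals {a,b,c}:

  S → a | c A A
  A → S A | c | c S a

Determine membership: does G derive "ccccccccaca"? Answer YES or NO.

CNF form of G:
  S -> T0 X3 | a
  A -> S A | T0 X2 | c
  T0 -> c
  T1 -> a
  X2 -> S T1
  X3 -> A A

Fill CYK table bottom-up:
  T[0,0] 'c' = {A,T0}  orig:{A}
  T[1,1] 'c' = {A,T0}  orig:{A}
  T[2,2] 'c' = {A,T0}  orig:{A}
  T[3,3] 'c' = {A,T0}  orig:{A}
  T[4,4] 'c' = {A,T0}  orig:{A}
  T[5,5] 'c' = {A,T0}  orig:{A}
  T[6,6] 'c' = {A,T0}  orig:{A}
  T[7,7] 'c' = {A,T0}  orig:{A}
  T[8,8] 'a' = {S,T1}  orig:{S}
  T[9,9] 'c' = {A,T0}  orig:{A}
  T[10,10] 'a' = {S,T1}  orig:{S}
  T[0,1] 'cc' = {X3}  orig:{}
  T[1,2] 'cc' = {X3}  orig:{}
  T[2,3] 'cc' = {X3}  orig:{}
  T[3,4] 'cc' = {X3}  orig:{}
  T[4,5] 'cc' = {X3}  orig:{}
  T[5,6] 'cc' = {X3}  orig:{}
  T[6,7] 'cc' = {X3}  orig:{}
  T[7,8] 'ca' = ∅
  T[8,9] 'ac' = {A}
  T[9,10] 'ca' = ∅
  T[0,2] 'ccc' = {S}
  T[1,3] 'ccc' = {S}
  T[2,4] 'ccc' = {S}
  T[3,5] 'ccc' = {S}
  T[4,6] 'ccc' = {S}
  T[5,7] 'ccc' = {S}
  T[6,8] 'cca' = ∅
  T[7,9] 'cac' = {X3}  orig:{}
  T[8,10] 'aca' = ∅
  T[0,3] 'cccc' = {A}
  T[1,4] 'cccc' = {A}
  T[2,5] 'cccc' = {A}
  T[3,6] 'cccc' = {A}
  T[4,7] 'cccc' = {A}
  T[5,8] 'ccca' = {X2}  orig:{}
  T[6,9] 'ccac' = {S}
  T[7,10] 'caca' = ∅
  T[0,4] 'ccccc' = {X3}  orig:{}
  T[1,5] 'ccccc' = {X3}  orig:{}
  T[2,6] 'ccccc' = {X3}  orig:{}
  T[3,7] 'ccccc' = {X3}  orig:{}
  T[4,8] 'cccca' = {A}
  T[5,9] 'cccac' = {A}
  T[6,10] 'ccaca' = {X2}  orig:{}
  T[0,5] 'cccccc' = {S}
  T[1,6] 'cccccc' = {S}
  T[2,7] 'cccccc' = {S}
  T[3,8] 'ccccca' = {X3}  orig:{}
  T[4,9] 'ccccac' = {X3}  orig:{}
  T[5,10] 'cccaca' = {A}
  T[0,6] 'ccccccc' = {A}
  T[1,7] 'ccccccc' = {A}
  T[2,8] 'cccccca' = {S,X2}  orig:{S}
  T[3,9] 'cccccac' = {S}
  T[4,10] 'ccccaca' = {X3}  orig:{}
  T[0,7] 'cccccccc' = {X3}  orig:{}
  T[1,8] 'ccccccca' = {A}
  T[2,9] 'ccccccac' = {A}
  T[3,10] 'cccccaca' = {S,X2}  orig:{S}
  T[0,8] 'cccccccca' = {X3}  orig:{}
  T[1,9] 'cccccccac' = {X3}  orig:{}
  T[2,10] 'ccccccaca' = {A}
  T[0,9] 'ccccccccac' = {S}
  T[1,10] 'cccccccaca' = {X3}  orig:{}
  T[0,10] 'ccccccccaca' = {S,X2}  orig:{S}

S ∈ T[0,10] ⇒ YES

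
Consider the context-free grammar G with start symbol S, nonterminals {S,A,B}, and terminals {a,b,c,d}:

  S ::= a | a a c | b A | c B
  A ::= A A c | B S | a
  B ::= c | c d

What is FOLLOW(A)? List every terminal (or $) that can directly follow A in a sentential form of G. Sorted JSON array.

Compute FIRST by fixpoint:
round 1:
  A via A→a: +{a}
  B via B→c: +{c}
  S via S→a: +{a}
  S via S→b A: +{b}
  S via S→c B: +{c}
  S: {a,b,c}  A: {a}  B: {c}
round 2:
  A via A→B S: +{c}
  S: {a,b,c}  A: {a,c}  B: {c}
round 3: — fixpoint
  S: {a,b,c}  A: {a,c}  B: {c}

FOLLOW iteration:
seed FOLLOW(S) with $
[1]
  A→A A c: FOLLOW(A) ⊇ FIRST(A) = {a,c}; new: +{a,c}
  A→B S: FOLLOW(B) ⊇ FIRST(S) = {a,b,c}; new: +{a,b,c}
  A→B S: FOLLOW(S) ⊇ FOLLOW(A) ⊇ {a,c}; new: +{a,c}
  S→b A: FOLLOW(A) ⊇ FOLLOW(S) ⊇ {$,a,c}; new: +{$}
  S→c B: FOLLOW(B) ⊇ FOLLOW(S) ⊇ {$,a,c}; new: +{$}
  FOLLOW[S]={$,a,c}  FOLLOW[A]={$,a,c}  FOLLOW[B]={$,a,b,c}
[2] — fixpoint
  FOLLOW[S]={$,a,c}  FOLLOW[A]={$,a,c}  FOLLOW[B]={$,a,b,c}

FOLLOW(A) = ["$", "a", "c"]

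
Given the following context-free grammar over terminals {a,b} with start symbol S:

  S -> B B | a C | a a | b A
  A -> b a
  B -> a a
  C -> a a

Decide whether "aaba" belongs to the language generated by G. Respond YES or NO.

CNF form of G:
  S -> B B | T0 A | T1 C | T1 T1
  A -> T0 T1
  B -> T1 T1
  C -> T1 T1
  T0 -> b
  T1 -> a

CYK fill:
  [0..0]={T1}  "a"  orig:{}
  [1..1]={T1}  "a"  orig:{}
  [2..2]={T0}  "b"  orig:{}
  [3..3]={T1}  "a"  orig:{}
  [0..1]={B,C,S}  "aa"
  [1..2]=∅  "ab"
  [2..3]={A}  "ba"
  [0..2]=∅  "aab"
  [1..3]=∅  "aba"
  [0..3]=∅  "aaba"

S ∉ T[0,3] ⇒ NO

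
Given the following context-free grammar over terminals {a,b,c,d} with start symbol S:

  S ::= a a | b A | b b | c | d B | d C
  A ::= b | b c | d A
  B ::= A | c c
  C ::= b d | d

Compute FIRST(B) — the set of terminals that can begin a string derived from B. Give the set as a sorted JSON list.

FIRST sets, iterate to fixpoint:
round 1:
  A via A→b: +{b}
  A via A→d A: +{d}
  B via B→A: +{b,d}
  B via B→c c: +{c}
  C via C→b d: +{b}
  C via C→d: +{d}
  S via S→a a: +{a}
  S via S→b A: +{b}
  S via S→c: +{c}
  S via S→d B: +{d}
  FIRST(S)={a,b,c,d}  FIRST(A)={b,d}  FIRST(B)={b,c,d}  FIRST(C)={b,d}
round 2: — fixpoint
  FIRST(S)={a,b,c,d}  FIRST(A)={b,d}  FIRST(B)={b,c,d}  FIRST(C)={b,d}

FIRST(B) = ["b", "c", "d"]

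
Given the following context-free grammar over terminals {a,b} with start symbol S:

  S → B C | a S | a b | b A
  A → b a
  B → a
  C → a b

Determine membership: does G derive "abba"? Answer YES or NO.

CNF form of G:
  S -> B C | T0 A | T1 S | T1 T0
  A -> T0 T1
  B -> a
  C -> T1 T0
  T0 -> b
  T1 -> a

Fill CYK table bottom-up:
  cell(0,0) a: {B,T1}  orig:{B}
  cell(1,1) b: {T0}  orig:{}
  cell(2,2) b: {T0}  orig:{}
  cell(3,3) a: {B,T1}  orig:{B}
  cell(0,1) ab: {C,S}
  cell(1,2) bb: ∅
  cell(2,3) ba: {A}
  cell(0,2) abb: ∅
  cell(1,3) bba: {S}
  cell(0,3) abba: {S}

S ∈ T[0,3] ⇒ YES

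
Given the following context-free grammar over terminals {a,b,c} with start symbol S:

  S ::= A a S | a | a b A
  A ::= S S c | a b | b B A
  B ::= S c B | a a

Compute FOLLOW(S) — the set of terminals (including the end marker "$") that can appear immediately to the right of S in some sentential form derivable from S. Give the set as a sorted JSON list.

Compute FIRST by fixpoint:
[1]
  A via A→a b: +{a}
  A via A→b B A: +{b}
  B via B→a a: +{a}
  S via S→A a S: +{a,b}
  S: {a,b}  A: {a,b}  B: {a}
[2]
  B via B→S c B: +{b}
  S: {a,b}  A: {a,b}  B: {a,b}
[3] — fixpoint
  S: {a,b}  A: {a,b}  B: {a,b}

Compute FOLLOW by fixpoint:
FOLLOW(S) := {$}
iter 1:
  A→S S c: FOLLOW(S) ⊇ FIRST(S) = {a,b}; new: +{a,b}
  A→S S c: FOLLOW(S) ⊇ FIRST(c) = {c}; new: +{c}
  A→b B A: FOLLOW(B) ⊇ FIRST(A) = {a,b}; new: +{a,b}
  S→A a S: FOLLOW(A) ⊇ FIRST(a) = {a}; new: +{a}
  S→a b A: FOLLOW(A) ⊇ FOLLOW(S) ⊇ {$,a,b,c}; new: +{$,b,c}
  FOLLOW(S)={$,a,b,c}  FOLLOW(A)={$,a,b,c}  FOLLOW(B)={a,b}
iter 2: — fixpoint
  FOLLOW(S)={$,a,b,c}  FOLLOW(A)={$,a,b,c}  FOLLOW(B)={a,b}

FOLLOW(S) = ["$", "a", "b", "c"]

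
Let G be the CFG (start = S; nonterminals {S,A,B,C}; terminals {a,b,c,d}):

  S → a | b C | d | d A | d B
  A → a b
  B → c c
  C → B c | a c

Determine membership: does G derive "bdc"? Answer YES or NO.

CNF form of G:
  S -> T1 C | T3 A | T3 B | a | d
  A -> T0 T1
  B -> T2 T2
  C -> B T2 | T0 T2
  T0 -> a
  T1 -> b
  T2 -> c
  T3 -> d

Fill CYK table bottom-up:
  T[0,0] 'b' = {T1}  orig:{}
  T[1,1] 'd' = {S,T3}  orig:{S}
  T[2,2] 'c' = {T2}  orig:{}
  T[0,1] 'bd' = ∅
  T[1,2] 'dc' = ∅
  T[0,2] 'bdc' = ∅

S ∉ T[0,2] ⇒ NO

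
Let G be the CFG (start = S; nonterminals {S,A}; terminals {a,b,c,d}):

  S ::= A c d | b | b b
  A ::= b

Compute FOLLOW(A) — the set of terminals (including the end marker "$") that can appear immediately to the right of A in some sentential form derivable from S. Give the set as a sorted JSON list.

Compute FIRST by fixpoint:
round 1:
  A via A→b: +{b}
  S via S→A c d: +{b}
  FIRST[S]={b}  FIRST[A]={b}
round 2: — fixpoint
  FIRST[S]={b}  FIRST[A]={b}

FOLLOW sets:
FOLLOW(S) := {$}
round 1:
  S→A c d: FOLLOW(A) ⊇ FIRST(c) = {c}; new: +{c}
  FOLLOW(S)={$}  FOLLOW(A)={c}
round 2: (no change)
  FOLLOW(S)={$}  FOLLOW(A)={c}

FOLLOW(A) = ["c"]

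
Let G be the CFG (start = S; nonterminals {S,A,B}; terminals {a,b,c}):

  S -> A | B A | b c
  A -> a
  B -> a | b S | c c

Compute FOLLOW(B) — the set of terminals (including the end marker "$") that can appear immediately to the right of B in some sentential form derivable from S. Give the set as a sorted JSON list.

FIRST sets, iterate to fixpoint:
pass 1:
  A via A→a: +{a}
  B via B→a: +{a}
  B via B→b S: +{b}
  B via B→c c: +{c}
  S via S→A: +{a}
  S via S→B A: +{b,c}
  S: {a,b,c}  A: {a}  B: {a,b,c}
pass 2: done
  S: {a,b,c}  A: {a}  B: {a,b,c}

Compute FOLLOW by fixpoint:
FOLLOW(S) := {$}
pass 1:
  S→A: FOLLOW(A) ⊇ FOLLOW(S) ⊇ {$}; new: +{$}
  S→B A: FOLLOW(B) ⊇ FIRST(A) = {a}; new: +{a}
  S: {$}  A: {$}  B: {a}
pass 2:
  B→b S: FOLLOW(S) ⊇ FOLLOW(B) ⊇ {a}; new: +{a}
  S→A: FOLLOW(A) ⊇ FOLLOW(S) ⊇ {$,a}; new: +{a}
  S: {$,a}  A: {$,a}  B: {a}
pass 3: — fixpoint
  S: {$,a}  A: {$,a}  B: {a}

FOLLOW(B) = ["a"]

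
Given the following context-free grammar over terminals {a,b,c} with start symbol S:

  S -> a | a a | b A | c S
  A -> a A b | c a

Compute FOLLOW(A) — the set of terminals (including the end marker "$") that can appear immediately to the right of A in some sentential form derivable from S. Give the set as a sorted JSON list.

Compute FIRST by fixpoint:
[1]
  A via A→a A b: +{a}
  A via A→c a: +{c}
  S via S→a: +{a}
  S via S→b A: +{b}
  S via S→c S: +{c}
  FIRST[S]={a,b,c}  FIRST[A]={a,c}
[2] (stable)
  FIRST[S]={a,b,c}  FIRST[A]={a,c}

FOLLOW iteration:
FOLLOW(S) := {$}
iter 1:
  A→a A b: FOLLOW(A) ⊇ FIRST(b) = {b}; new: +{b}
  S→b A: FOLLOW(A) ⊇ FOLLOW(S) ⊇ {$}; new: +{$}
  FOLLOW[S]={$}  FOLLOW[A]={$,b}
iter 2: (stable)
  FOLLOW[S]={$}  FOLLOW[A]={$,b}

FOLLOW(A) = ["$", "b"]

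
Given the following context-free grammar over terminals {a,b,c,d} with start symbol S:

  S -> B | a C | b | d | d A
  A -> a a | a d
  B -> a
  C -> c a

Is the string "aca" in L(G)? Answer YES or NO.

Convert to CNF:
  S -> T0 C | T1 A | a | b | d
  A -> T0 T0 | T0 T1
  B -> a
  C -> T2 T0
  T0 -> a
  T1 -> d
  T2 -> c

CYK table (by increasing span):
  T[0,0] 'a' = {B,S,T0}  orig:{B,S}
  T[1,1] 'c' = {T2}  orig:{}
  T[2,2] 'a' = {B,S,T0}  orig:{B,S}
  T[0,1] 'ac' = ∅
  T[1,2] 'ca' = {C}
  T[0,2] 'aca' = {S}

S ∈ T[0,2] ⇒ YES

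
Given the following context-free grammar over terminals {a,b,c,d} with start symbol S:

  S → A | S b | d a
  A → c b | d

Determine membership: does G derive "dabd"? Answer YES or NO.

CNF form of G:
  S -> S T1 | T0 T1 | T2 T3 | d
  A -> T0 T1 | d
  T0 -> c
  T1 -> b
  T2 -> d
  T3 -> a

CYK table (by increasing span):
  T[0,0] 'd' = {A,S,T2}  orig:{A,S}
  T[1,1] 'a' = {T3}  orig:{}
  T[2,2] 'b' = {T1}  orig:{}
  T[3,3] 'd' = {A,S,T2}  orig:{A,S}
  T[0,1] 'da' = {S}
  T[1,2] 'ab' = ∅
  T[2,3] 'bd' = ∅
  T[0,2] 'dab' = {S}
  T[1,3] 'abd' = ∅
  T[0,3] 'dabd' = ∅

S ∉ T[0,3] ⇒ NO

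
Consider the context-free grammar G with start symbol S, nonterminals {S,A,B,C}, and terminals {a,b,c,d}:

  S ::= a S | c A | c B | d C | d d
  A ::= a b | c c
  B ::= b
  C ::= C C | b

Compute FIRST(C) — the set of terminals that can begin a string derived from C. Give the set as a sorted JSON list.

FIRST sets, iterate to fixpoint:
iter 1:
  A via A→a b: +{a}
  A via A→c c: +{c}
  B via B→b: +{b}
  C via C→b: +{b}
  S via S→a S: +{a}
  S via S→c A: +{c}
  S via S→d C: +{d}
  FIRST(S)={a,c,d}  FIRST(A)={a,c}  FIRST(B)={b}  FIRST(C)={b}
iter 2: (stable)
  FIRST(S)={a,c,d}  FIRST(A)={a,c}  FIRST(B)={b}  FIRST(C)={b}

FIRST(C) = ["b"]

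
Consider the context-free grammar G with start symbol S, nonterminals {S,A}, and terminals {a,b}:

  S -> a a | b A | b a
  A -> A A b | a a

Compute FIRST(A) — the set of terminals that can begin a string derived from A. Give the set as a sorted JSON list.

FIRST iteration:
iter 1:
  A via A→a a: +{a}
  S via S→a a: +{a}
  S via S→b A: +{b}
  S: {a,b}  A: {a}
iter 2: (stable)
  S: {a,b}  A: {a}

FIRST(A) = ["a"]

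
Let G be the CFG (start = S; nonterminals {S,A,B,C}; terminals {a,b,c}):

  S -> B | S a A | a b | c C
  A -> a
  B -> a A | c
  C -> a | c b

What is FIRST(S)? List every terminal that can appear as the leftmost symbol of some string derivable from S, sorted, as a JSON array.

FIRST sets, iterate to fixpoint:
[1]
  A via A→a: +{a}
  B via B→a A: +{a}
  B via B→c: +{c}
  C via C→a: +{a}
  C via C→c b: +{c}
  S via S→B: +{a,c}
  FIRST(S)={a,c}  FIRST(A)={a}  FIRST(B)={a,c}  FIRST(C)={a,c}
[2] (stable)
  FIRST(S)={a,c}  FIRST(A)={a}  FIRST(B)={a,c}  FIRST(C)={a,c}

FIRST(S) = ["a", "c"]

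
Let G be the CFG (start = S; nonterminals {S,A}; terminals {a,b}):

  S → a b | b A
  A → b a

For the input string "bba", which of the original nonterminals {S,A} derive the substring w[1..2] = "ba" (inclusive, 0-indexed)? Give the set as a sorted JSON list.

CNF form of G:
  S -> T0 A | T1 T0
  A -> T0 T1
  T0 -> b
  T1 -> a

CYK table (by increasing span) (cells [i..j] with 1 ≤ i ≤ j ≤ 2 only):
  T[1,1] 'b' = {T0}  orig:{}
  T[2,2] 'a' = {T1}  orig:{}
  T[1,2] 'ba' = {A}

Original NTs in T[1,2] deriving "ba": ["A"]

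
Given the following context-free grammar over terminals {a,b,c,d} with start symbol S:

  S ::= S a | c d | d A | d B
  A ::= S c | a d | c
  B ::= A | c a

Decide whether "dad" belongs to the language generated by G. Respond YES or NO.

CNF form of G:
  S -> S T1 | T0 T2 | T2 A | T2 B
  A -> S T0 | T1 T2 | c
  B -> S T0 | T0 T1 | T1 T2 | c
  T0 -> c
  T1 -> a
  T2 -> d

CYK table (by increasing span):
  cell(0,0) d: {T2}  orig:{}
  cell(1,1) a: {T1}  orig:{}
  cell(2,2) d: {T2}  orig:{}
  cell(0,1) da: ∅
  cell(1,2) ad: {A,B}
  cell(0,2) dad: {S}

S ∈ T[0,2] ⇒ YES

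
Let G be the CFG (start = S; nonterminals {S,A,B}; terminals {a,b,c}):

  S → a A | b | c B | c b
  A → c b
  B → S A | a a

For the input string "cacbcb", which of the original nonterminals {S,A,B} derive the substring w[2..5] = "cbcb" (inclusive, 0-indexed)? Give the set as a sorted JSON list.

CNF form of G:
  S -> T0 B | T0 T1 | T2 A | b
  A -> T0 T1
  B -> S A | T2 T2
  T0 -> c
  T1 -> b
  T2 -> a

CYK fill — only the sub-triangle for w[2..5]:
  T[2,2] 'c' = {T0}  orig:{}
  T[3,3] 'b' = {S,T1}  orig:{S}
  T[4,4] 'c' = {T0}  orig:{}
  T[5,5] 'b' = {S,T1}  orig:{S}
  T[2,3] 'cb' = {A,S}
  T[3,4] 'bc' = ∅
  T[4,5] 'cb' = {A,S}
  T[2,4] 'cbc' = ∅
  T[3,5] 'bcb' = {B}
  T[2,5] 'cbcb' = {B,S}

Original NTs in T[2,5] deriving "cbcb": ["B", "S"]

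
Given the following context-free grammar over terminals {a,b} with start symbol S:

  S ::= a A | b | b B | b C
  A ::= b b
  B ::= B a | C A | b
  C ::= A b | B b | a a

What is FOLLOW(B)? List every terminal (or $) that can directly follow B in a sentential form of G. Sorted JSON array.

FIRST iteration:
pass 1:
  A via A→b b: +{b}
  B via B→b: +{b}
  C via C→A b: +{b}
  C via C→a a: +{a}
  S via S→a A: +{a}
  S via S→b: +{b}
  FIRST[S]={a,b}  FIRST[A]={b}  FIRST[B]={b}  FIRST[C]={a,b}
pass 2:
  B via B→C A: +{a}
  FIRST[S]={a,b}  FIRST[A]={b}  FIRST[B]={a,b}  FIRST[C]={a,b}
pass 3: done
  FIRST[S]={a,b}  FIRST[A]={b}  FIRST[B]={a,b}  FIRST[C]={a,b}

FOLLOW iteration:
initialize: $ ∈ FOLLOW(S)
[1]
  B→B a: FOLLOW(B) ⊇ FIRST(a) = {a}; new: +{a}
  B→C A: FOLLOW(C) ⊇ FIRST(A) = {b}; new: +{b}
  B→C A: FOLLOW(A) ⊇ FOLLOW(B) ⊇ {a}; new: +{a}
  C→A b: FOLLOW(A) ⊇ FIRST(b) = {b}; new: +{b}
  C→B b: FOLLOW(B) ⊇ FIRST(b) = {b}; new: +{b}
  S→a A: FOLLOW(A) ⊇ FOLLOW(S) ⊇ {$}; new: +{$}
  S→b B: FOLLOW(B) ⊇ FOLLOW(S) ⊇ {$}; new: +{$}
  S→b C: FOLLOW(C) ⊇ FOLLOW(S) ⊇ {$}; new: +{$}
  FOLLOW[S]={$}  FOLLOW[A]={$,a,b}  FOLLOW[B]={$,a,b}  FOLLOW[C]={$,b}
[2] — fixpoint
  FOLLOW[S]={$}  FOLLOW[A]={$,a,b}  FOLLOW[B]={$,a,b}  FOLLOW[C]={$,b}

FOLLOW(B) = ["$", "a", "b"]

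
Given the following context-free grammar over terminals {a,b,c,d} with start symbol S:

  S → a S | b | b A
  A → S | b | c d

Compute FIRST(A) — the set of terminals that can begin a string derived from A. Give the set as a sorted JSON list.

FIRST iteration:
iter 1:
  A via A→b: +{b}
  A via A→c d: +{c}
  S via S→a S: +{a}
  S via S→b: +{b}
  FIRST(S)={a,b}  FIRST(A)={b,c}
iter 2:
  A via A→S: +{a}
  FIRST(S)={a,b}  FIRST(A)={a,b,c}
iter 3: (no change)
  FIRST(S)={a,b}  FIRST(A)={a,b,c}

FIRST(A) = ["a", "b", "c"]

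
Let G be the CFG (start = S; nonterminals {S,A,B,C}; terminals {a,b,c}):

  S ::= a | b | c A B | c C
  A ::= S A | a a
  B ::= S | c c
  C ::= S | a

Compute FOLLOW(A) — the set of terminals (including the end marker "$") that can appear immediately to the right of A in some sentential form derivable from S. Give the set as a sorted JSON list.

Compute FIRST by fixpoint:
pass 1:
  A via A→a a: +{a}
  B via B→c c: +{c}
  C via C→a: +{a}
  S via S→a: +{a}
  S via S→b: +{b}
  S via S→c A B: +{c}
  S: {a,b,c}  A: {a}  B: {c}  C: {a}
pass 2:
  A via A→S A: +{b,c}
  B via B→S: +{a,b}
  C via C→S: +{b,c}
  S: {a,b,c}  A: {a,b,c}  B: {a,b,c}  C: {a,b,c}
pass 3: (stable)
  S: {a,b,c}  A: {a,b,c}  B: {a,b,c}  C: {a,b,c}

FOLLOW sets:
seed FOLLOW(S) with $
iter 1:
  A→S A: FOLLOW(S) ⊇ FIRST(A) = {a,b,c}; new: +{a,b,c}
  S→c A B: FOLLOW(A) ⊇ FIRST(B) = {a,b,c}; new: +{a,b,c}
  S→c A B: FOLLOW(B) ⊇ FOLLOW(S) ⊇ {$,a,b,c}; new: +{$,a,b,c}
  S→c C: FOLLOW(C) ⊇ FOLLOW(S) ⊇ {$,a,b,c}; new: +{$,a,b,c}
  FOLLOW(S)={$,a,b,c}  FOLLOW(A)={a,b,c}  FOLLOW(B)={$,a,b,c}  FOLLOW(C)={$,a,b,c}
iter 2: — fixpoint
  FOLLOW(S)={$,a,b,c}  FOLLOW(A)={a,b,c}  FOLLOW(B)={$,a,b,c}  FOLLOW(C)={$,a,b,c}

FOLLOW(A) = ["a", "b", "c"]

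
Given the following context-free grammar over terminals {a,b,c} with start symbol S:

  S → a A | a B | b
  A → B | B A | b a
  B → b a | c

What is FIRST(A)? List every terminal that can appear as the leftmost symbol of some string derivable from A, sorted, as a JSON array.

Compute FIRST by fixpoint:
iter 1:
  A via A→b a: +{b}
  B via B→b a: +{b}
  B via B→c: +{c}
  S via S→a A: +{a}
  S via S→b: +{b}
  FIRST[S]={a,b}  FIRST[A]={b}  FIRST[B]={b,c}
iter 2:
  A via A→B: +{c}
  FIRST[S]={a,b}  FIRST[A]={b,c}  FIRST[B]={b,c}
iter 3: (stable)
  FIRST[S]={a,b}  FIRST[A]={b,c}  FIRST[B]={b,c}

FIRST(A) = ["b", "c"]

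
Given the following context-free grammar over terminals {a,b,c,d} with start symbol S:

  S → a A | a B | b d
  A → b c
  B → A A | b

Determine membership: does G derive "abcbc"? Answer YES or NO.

CNF form of G:
  S -> T0 T3 | T2 A | T2 B
  A -> T0 T1
  B -> A A | b
  T0 -> b
  T1 -> c
  T2 -> a
  T3 -> d

Fill CYK table bottom-up:
  cell(0,0) a: {T2}  orig:{}
  cell(1,1) b: {B,T0}  orig:{B}
  cell(2,2) c: {T1}  orig:{}
  cell(3,3) b: {B,T0}  orig:{B}
  cell(4,4) c: {T1}  orig:{}
  cell(0,1) ab: {S}
  cell(1,2) bc: {A}
  cell(2,3) cb: ∅
  cell(3,4) bc: {A}
  cell(0,2) abc: {S}
  cell(1,3) bcb: ∅
  cell(2,4) cbc: ∅
  cell(0,3) abcb: ∅
  cell(1,4) bcbc: {B}
  cell(0,4) abcbc: {S}

S ∈ T[0,4] ⇒ YES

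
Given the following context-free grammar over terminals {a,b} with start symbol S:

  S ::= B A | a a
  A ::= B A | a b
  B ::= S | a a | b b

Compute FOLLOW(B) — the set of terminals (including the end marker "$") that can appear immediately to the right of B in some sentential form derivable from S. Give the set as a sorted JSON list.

FIRST iteration:
round 1:
  A via A→a b: +{a}
  B via B→a a: +{a}
  B via B→b b: +{b}
  S via S→B A: +{a,b}
  FIRST(S)={a,b}  FIRST(A)={a}  FIRST(B)={a,b}
round 2:
  A via A→B A: +{b}
  FIRST(S)={a,b}  FIRST(A)={a,b}  FIRST(B)={a,b}
round 3: (stable)
  FIRST(S)={a,b}  FIRST(A)={a,b}  FIRST(B)={a,b}

FOLLOW sets:
initialize: $ ∈ FOLLOW(S)
iter 1:
  A→B A: FOLLOW(B) ⊇ FIRST(A) = {a,b}; new: +{a,b}
  B→S: FOLLOW(S) ⊇ FOLLOW(B) ⊇ {a,b}; new: +{a,b}
  S→B A: FOLLOW(A) ⊇ FOLLOW(S) ⊇ {$,a,b}; new: +{$,a,b}
  FOLLOW[S]={$,a,b}  FOLLOW[A]={$,a,b}  FOLLOW[B]={a,b}
iter 2: done
  FOLLOW[S]={$,a,b}  FOLLOW[A]={$,a,b}  FOLLOW[B]={a,b}

FOLLOW(B) = ["a", "b"]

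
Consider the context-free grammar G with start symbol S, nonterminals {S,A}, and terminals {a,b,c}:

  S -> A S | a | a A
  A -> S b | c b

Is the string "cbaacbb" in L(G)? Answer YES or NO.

Convert to CNF:
  S -> A S | T2 A | a
  A -> S T0 | T1 T0
  T0 -> b
  T1 -> c
  T2 -> a

CYK table (by increasing span):
  T[0,0] 'c' = {T1}  orig:{}
  T[1,1] 'b' = {T0}  orig:{}
  T[2,2] 'a' = {S,T2}  orig:{S}
  T[3,3] 'a' = {S,T2}  orig:{S}
  T[4,4] 'c' = {T1}  orig:{}
  T[5,5] 'b' = {T0}  orig:{}
  T[6,6] 'b' = {T0}  orig:{}
  T[0,1] 'cb' = {A}
  T[1,2] 'ba' = ∅
  T[2,3] 'aa' = ∅
  T[3,4] 'ac' = ∅
  T[4,5] 'cb' = {A}
  T[5,6] 'bb' = ∅
  T[0,2] 'cba' = {S}
  T[1,3] 'baa' = ∅
  T[2,4] 'aac' = ∅
  T[3,5] 'acb' = {S}
  T[4,6] 'cbb' = ∅
  T[0,3] 'cbaa' = ∅
  T[1,4] 'baac' = ∅
  T[2,5] 'aacb' = ∅
  T[3,6] 'acbb' = {A}
  T[0,4] 'cbaac' = ∅
  T[1,5] 'baacb' = ∅
  T[2,6] 'aacbb' = {S}
  T[0,5] 'cbaacb' = ∅
  T[1,6] 'baacbb' = ∅
  T[0,6] 'cbaacbb' = {S}

S ∈ T[0,6] ⇒ YES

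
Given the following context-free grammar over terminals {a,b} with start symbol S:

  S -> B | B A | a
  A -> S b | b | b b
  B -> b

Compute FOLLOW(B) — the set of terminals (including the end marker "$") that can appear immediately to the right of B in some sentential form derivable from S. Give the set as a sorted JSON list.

Compute FIRST by fixpoint:
round 1:
  A via A→b: +{b}
  B via B→b: +{b}
  S via S→B: +{b}
  S via S→a: +{a}
  S: {a,b}  A: {b}  B: {b}
round 2:
  A via A→S b: +{a}
  S: {a,b}  A: {a,b}  B: {b}
round 3: done
  S: {a,b}  A: {a,b}  B: {b}

Compute FOLLOW by fixpoint:
initialize: $ ∈ FOLLOW(S)
round 1:
  A→S b: FOLLOW(S) ⊇ FIRST(b) = {b}; new: +{b}
  S→B: FOLLOW(B) ⊇ FOLLOW(S) ⊇ {$,b}; new: +{$,b}
  S→B A: FOLLOW(B) ⊇ FIRST(A) = {a,b}; new: +{a}
  S→B A: FOLLOW(A) ⊇ FOLLOW(S) ⊇ {$,b}; new: +{$,b}
  S: {$,b}  A: {$,b}  B: {$,a,b}
round 2: (stable)
  S: {$,b}  A: {$,b}  B: {$,a,b}

FOLLOW(B) = ["$", "a", "b"]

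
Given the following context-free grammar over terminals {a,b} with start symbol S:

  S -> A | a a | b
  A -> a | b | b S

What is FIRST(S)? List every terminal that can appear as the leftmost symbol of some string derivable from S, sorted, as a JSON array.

FIRST iteration:
round 1:
  A via A→a: +{a}
  A via A→b: +{b}
  S via S→A: +{a,b}
  FIRST[S]={a,b}  FIRST[A]={a,b}
round 2: (no change)
  FIRST[S]={a,b}  FIRST[A]={a,b}

FIRST(S) = ["a", "b"]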